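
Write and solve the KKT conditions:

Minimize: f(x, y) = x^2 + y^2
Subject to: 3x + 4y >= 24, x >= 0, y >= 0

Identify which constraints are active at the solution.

KKT conditions for min x^2 + y^2 s.t. 3x + 4y >= 24, x >= 0, y >= 0:
Stationarity: 2x = mu*3 + mu_x, 2y = mu*4 + mu_y, with mu, mu_x, mu_y >= 0
Complementary slackness: mu*(3x + 4y - 24) = 0, mu_x*x = 0, mu_y*y = 0
(0, 0) is infeasible (3*0 + 4*0 < 24), so if mu = 0 stationarity would force x = mu_x/2 >= 0, y = mu_y/2 >= 0 with mu_x*x = mu_y*y = 0, i.e. x = y = 0: contradiction. Hence mu > 0 and 3x + 4y = 24 is active.
Try x > 0, y > 0 (so mu_x = mu_y = 0): x = 3*mu/2, y = 4*mu/2
Substitute: 3*(3*mu/2) + 4*(4*mu/2) = 24
  mu*25/2 = 24 => mu = 48/25
x* = 72/25 > 0, y* = 96/25 > 0, consistent with mu_x = mu_y = 0.
f is convex and the constraints are linear, so this KKT point is the global minimum.
f* = 576/25
Active constraints: 3x + 4y >= 24 (holds with equality, mu = 48/25 > 0); x >= 0 and y >= 0 are inactive (mu_x = mu_y = 0).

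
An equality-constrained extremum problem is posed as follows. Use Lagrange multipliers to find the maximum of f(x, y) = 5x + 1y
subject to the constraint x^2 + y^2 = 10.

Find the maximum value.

Set up Lagrange conditions: grad f = lambda * grad g
  5 = 2*lambda*x
  1 = 2*lambda*y
From these: x/y = 5/1, so x = 5t, y = 1t for some t.
Substitute into constraint: (5t)^2 + (1t)^2 = 10
  t^2 * 26 = 10
  t = sqrt(10/26)
Maximum = 5*x + 1*y = (5^2 + 1^2)*t = 26 * sqrt(10/26) = sqrt(260)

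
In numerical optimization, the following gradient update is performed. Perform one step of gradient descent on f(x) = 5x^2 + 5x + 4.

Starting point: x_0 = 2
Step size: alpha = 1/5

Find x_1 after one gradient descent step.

f(x) = 5x^2 + 5x + 4
f'(x) = 10x + 5
f'(2) = 10*2 + (5) = 25
x_1 = x_0 - alpha * f'(x_0) = 2 - 1/5 * 25 = -3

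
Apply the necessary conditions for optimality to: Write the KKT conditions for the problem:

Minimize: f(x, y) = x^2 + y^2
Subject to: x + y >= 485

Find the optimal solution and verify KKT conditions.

KKT conditions for min x^2 + y^2 s.t. x + y >= 485:
Stationarity: 2x = mu, 2y = mu
So x = y = mu/2.
Complementary slackness: mu*(x + y - 485) = 0
Primal feasibility: x + y >= 485; dual feasibility: mu >= 0
If mu = 0 then x = y = 0, but 0 + 0 < 485 is infeasible, so the constraint is active.
Constraint active: x + y = 2*(mu/2) = 485 => mu = 485
x = y = 485/2, f = 235225/2
Verify: stationarity 2*(485/2) = 485 = mu; primal 485/2 + 485/2 = 485 >= 485; dual mu = 485 >= 0; complementary slackness 485*(485 - 485) = 0. All KKT conditions hold.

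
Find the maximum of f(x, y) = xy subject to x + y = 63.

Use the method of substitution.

Substitute y = 63 - x into f(x,y) = xy:
g(x) = x(63 - x) = 63x - x^2
g'(x) = 63 - 2x = 0  =>  x = 63/2
y = 63 - 63/2 = 63/2
Maximum value = (63/2) * (63/2) = 3969/4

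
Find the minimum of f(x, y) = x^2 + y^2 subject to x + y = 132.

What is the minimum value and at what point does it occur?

Substitute y = 132 - x into f(x,y) = x^2 + y^2:
g(x) = x^2 + (132 - x)^2 = 2x^2 - 264x + 17424
g'(x) = 4x - 264 = 0  =>  x = 66
y = 132 - 66 = 66
Minimum value = 66^2 + 66^2 = 8712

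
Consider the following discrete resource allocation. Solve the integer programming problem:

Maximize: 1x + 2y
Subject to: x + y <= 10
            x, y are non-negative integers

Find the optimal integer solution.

Objective: 1x + 2y, constraint: x + y <= 10
Coefficient of y is 2 > coefficient of x is 1, so allocate the entire budget to y.
Optimal: x = 0, y = 10, value = 20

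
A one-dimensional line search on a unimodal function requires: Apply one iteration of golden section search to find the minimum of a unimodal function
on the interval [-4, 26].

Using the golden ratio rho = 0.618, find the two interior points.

Golden section search on [-4, 26].
Golden ratio rho = 0.618 (approx).
Interior points:
  x_1 = -4 + (1-0.618)*30 = 7.4600
  x_2 = -4 + 0.618*30 = 14.5400
Compare f(x_1) and f(x_2) to determine which subinterval to keep.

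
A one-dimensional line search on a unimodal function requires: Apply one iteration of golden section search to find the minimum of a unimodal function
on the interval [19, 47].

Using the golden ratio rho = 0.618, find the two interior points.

Golden section search on [19, 47].
Golden ratio rho = 0.618 (approx).
Interior points:
  x_1 = 19 + (1-0.618)*28 = 29.6960
  x_2 = 19 + 0.618*28 = 36.3040
Compare f(x_1) and f(x_2) to determine which subinterval to keep.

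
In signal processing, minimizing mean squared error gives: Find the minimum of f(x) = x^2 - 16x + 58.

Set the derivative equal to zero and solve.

f(x) = x^2 - 16x + 58
f'(x) = 2x + (-16) = 0
x = 16/2 = 8
f(8) = -6
Since f''(x) = 2 > 0, this is a minimum.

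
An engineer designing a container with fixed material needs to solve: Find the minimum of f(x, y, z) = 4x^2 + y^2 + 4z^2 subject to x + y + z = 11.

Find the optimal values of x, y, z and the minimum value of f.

Using Lagrange multipliers on f = 4x^2 + y^2 + 4z^2 with constraint x + y + z = 11:
Conditions: 2*4*x = lambda, 2*1*y = lambda, 2*4*z = lambda
So x = lambda/8, y = lambda/2, z = lambda/8
Substituting into constraint: lambda * (3/4) = 11
lambda = 44/3
x = 11/6, y = 22/3, z = 11/6
Minimum value = 242/3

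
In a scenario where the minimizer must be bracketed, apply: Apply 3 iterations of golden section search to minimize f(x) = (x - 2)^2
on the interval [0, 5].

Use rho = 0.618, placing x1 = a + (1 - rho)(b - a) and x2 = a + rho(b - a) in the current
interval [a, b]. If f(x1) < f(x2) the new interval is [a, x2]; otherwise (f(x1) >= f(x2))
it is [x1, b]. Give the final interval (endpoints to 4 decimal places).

Golden section search for min of f(x) = (x - 2)^2 on [0, 5].
Each step: x1 = a + (1 - rho)(b - a), x2 = a + rho(b - a); if f(x1) < f(x2) keep [a, x2], otherwise keep [x1, b].
Step 1: [0.0000, 5.0000], x1=1.9100 (f=0.0081), x2=3.0900 (f=1.1881); f(x1) < f(x2) => keep [0.0000, 3.0900]
Step 2: [0.0000, 3.0900], x1=1.1804 (f=0.6718), x2=1.9096 (f=0.0082); f(x1) > f(x2) => keep [1.1804, 3.0900]
Step 3: [1.1804, 3.0900], x1=1.9099 (f=0.0081), x2=2.3605 (f=0.1300); f(x1) < f(x2) => keep [1.1804, 2.3605]
Final interval: [1.1804, 2.3605]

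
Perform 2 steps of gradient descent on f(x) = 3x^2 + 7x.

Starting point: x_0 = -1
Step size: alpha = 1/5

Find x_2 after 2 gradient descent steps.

f(x) = 3x^2 + 7x, f'(x) = 6x + (7)
Step 1: f'(-1) = 1, x_1 = -1 - 1/5 * 1 = -6/5
Step 2: f'(-6/5) = -1/5, x_2 = -6/5 - 1/5 * -1/5 = -29/25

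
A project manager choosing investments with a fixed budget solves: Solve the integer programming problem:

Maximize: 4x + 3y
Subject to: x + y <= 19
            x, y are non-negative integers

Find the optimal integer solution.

Objective: 4x + 3y, constraint: x + y <= 19
Coefficient of x is 4 >= coefficient of y is 3, so allocate the entire budget to x.
Optimal: x = 19, y = 0, value = 76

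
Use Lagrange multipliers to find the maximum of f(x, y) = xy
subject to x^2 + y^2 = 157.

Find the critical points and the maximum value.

Lagrange conditions: y = 2*lambda*x and x = 2*lambda*y
If x = 0 then y = 0, violating the constraint, so x, y != 0.
Dividing: y/x = x/y => x^2 = y^2 => y = x or y = -x
Constraint: 2x^2 = 157 => x^2 = 157/2 => x = +/-sqrt(157/2)
Critical points: (sqrt(157/2), sqrt(157/2)), (-sqrt(157/2), -sqrt(157/2)), (sqrt(157/2), -sqrt(157/2)), (-sqrt(157/2), sqrt(157/2))
  y = x:  xy = x^2 = 157/2  at (sqrt(157/2), sqrt(157/2)) and (-sqrt(157/2), -sqrt(157/2))
  y = -x: xy = -x^2 = -157/2 at (sqrt(157/2), -sqrt(157/2)) and (-sqrt(157/2), sqrt(157/2))
Maximum xy = 157/2 at (sqrt(157/2), sqrt(157/2)) and (-sqrt(157/2), -sqrt(157/2))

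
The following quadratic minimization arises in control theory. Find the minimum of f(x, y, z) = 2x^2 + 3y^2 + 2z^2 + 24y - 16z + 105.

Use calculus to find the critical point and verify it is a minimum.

f(x,y,z) = 2x^2 + 3y^2 + 2z^2 + 24y - 16z + 105
df/dx = 4x + (0) = 0 => x = 0
df/dy = 6y + (24) = 0 => y = -4
df/dz = 4z + (-16) = 0 => z = 4
f(0,-4,4) = 2*(0)^2 + 3*(-4)^2 + 2*(4)^2 + 24*(-4) + -16*(4) + 105 = 25
Hessian is diagonal with entries 4, 6, 4 > 0, confirmed minimum.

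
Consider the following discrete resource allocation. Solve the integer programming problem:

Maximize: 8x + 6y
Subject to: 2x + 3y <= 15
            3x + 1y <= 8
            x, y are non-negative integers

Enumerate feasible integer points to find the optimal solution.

Constraint 1: 2x + 3y <= 15
Constraint 2: 3x + 1y <= 8
Feasible x range (need y >= 0): 0 <= x <= min(15/2, 8/3) => x in {0, ..., 2}.
Enumerate feasible integer points row by row (the coefficient of y is 6 > 0, so for each x the largest feasible y gives the best value):
  x = 0: y <= min((15 - 2*0)/3, (8 - 3*0)/1) => y in {0, ..., 5}; best 8*0 + 6*5 = 30
  x = 1: y <= min((15 - 2*1)/3, (8 - 3*1)/1) => y in {0, ..., 4}; best 8*1 + 6*4 = 32
  x = 2: y <= min((15 - 2*2)/3, (8 - 3*2)/1) => y in {0, ..., 2}; best 8*2 + 6*2 = 28
The maximum 8x + 6y = 32 is achieved at x = 1, y = 4.
Check: 2*1 + 3*4 = 14 <= 15 and 3*1 + 1*4 = 7 <= 8.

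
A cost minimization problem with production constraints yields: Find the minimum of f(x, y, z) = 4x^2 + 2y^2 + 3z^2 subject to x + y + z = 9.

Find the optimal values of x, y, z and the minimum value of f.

Using Lagrange multipliers on f = 4x^2 + 2y^2 + 3z^2 with constraint x + y + z = 9:
Conditions: 2*4*x = lambda, 2*2*y = lambda, 2*3*z = lambda
So x = lambda/8, y = lambda/4, z = lambda/6
Substituting into constraint: lambda * (13/24) = 9
lambda = 216/13
x = 27/13, y = 54/13, z = 36/13
Minimum value = 972/13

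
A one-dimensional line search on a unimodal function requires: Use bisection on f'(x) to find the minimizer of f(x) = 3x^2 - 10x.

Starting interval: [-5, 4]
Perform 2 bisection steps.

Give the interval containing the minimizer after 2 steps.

Finding critical point of f(x) = 3x^2 - 10x using bisection on f'(x) = 6x + -10.
f'(x) = 0 when x = 5/3.
Starting interval: [-5, 4]
Step 1: mid = -1/2, f'(mid) = -13, new interval = [-1/2, 4]
Step 2: mid = 7/4, f'(mid) = 1/2, new interval = [-1/2, 7/4]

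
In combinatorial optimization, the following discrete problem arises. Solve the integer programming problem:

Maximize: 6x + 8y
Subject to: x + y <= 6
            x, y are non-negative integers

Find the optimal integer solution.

Objective: 6x + 8y, constraint: x + y <= 6
Coefficient of y is 8 > coefficient of x is 6, so allocate the entire budget to y.
Optimal: x = 0, y = 6, value = 48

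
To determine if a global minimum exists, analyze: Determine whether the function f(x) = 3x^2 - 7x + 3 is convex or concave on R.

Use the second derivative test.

f(x) = 3x^2 - 7x + 3
f'(x) = 6x - 7
f''(x) = 6
Since f''(x) = 6 > 0 for all x, f is convex on R.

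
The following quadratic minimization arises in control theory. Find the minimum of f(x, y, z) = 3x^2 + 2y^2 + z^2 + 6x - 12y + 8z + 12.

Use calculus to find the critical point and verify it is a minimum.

f(x,y,z) = 3x^2 + 2y^2 + z^2 + 6x - 12y + 8z + 12
df/dx = 6x + (6) = 0 => x = -1
df/dy = 4y + (-12) = 0 => y = 3
df/dz = 2z + (8) = 0 => z = -4
f(-1,3,-4) = 3*(-1)^2 + 2*(3)^2 + 1*(-4)^2 + 6*(-1) + -12*(3) + 8*(-4) + 12 = -25
Hessian is diagonal with entries 6, 4, 2 > 0, confirmed minimum.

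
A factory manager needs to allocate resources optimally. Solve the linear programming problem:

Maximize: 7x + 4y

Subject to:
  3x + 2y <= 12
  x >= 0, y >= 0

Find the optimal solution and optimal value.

The feasible region has vertices at [(0, 0), (4, 0), (0, 6)].
Checking objective 7x + 4y at each vertex:
  (0, 0): 7*0 + 4*0 = 0
  (4, 0): 7*4 + 4*0 = 28
  (0, 6): 7*0 + 4*6 = 24
Maximum is 28 at (4, 0).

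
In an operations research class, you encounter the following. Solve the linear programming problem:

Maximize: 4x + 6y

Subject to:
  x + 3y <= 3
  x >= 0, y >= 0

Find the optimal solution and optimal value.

The feasible region has vertices at [(0, 0), (3, 0), (0, 1)].
Checking objective 4x + 6y at each vertex:
  (0, 0): 4*0 + 6*0 = 0
  (3, 0): 4*3 + 6*0 = 12
  (0, 1): 4*0 + 6*1 = 6
Maximum is 12 at (3, 0).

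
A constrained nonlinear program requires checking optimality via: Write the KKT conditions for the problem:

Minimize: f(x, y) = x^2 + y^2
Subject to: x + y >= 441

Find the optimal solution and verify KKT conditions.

KKT conditions for min x^2 + y^2 s.t. x + y >= 441:
Stationarity: 2x = mu, 2y = mu
So x = y = mu/2.
Complementary slackness: mu*(x + y - 441) = 0
Primal feasibility: x + y >= 441; dual feasibility: mu >= 0
If mu = 0 then x = y = 0, but 0 + 0 < 441 is infeasible, so the constraint is active.
Constraint active: x + y = 2*(mu/2) = 441 => mu = 441
x = y = 441/2, f = 194481/2
Verify: stationarity 2*(441/2) = 441 = mu; primal 441/2 + 441/2 = 441 >= 441; dual mu = 441 >= 0; complementary slackness 441*(441 - 441) = 0. All KKT conditions hold.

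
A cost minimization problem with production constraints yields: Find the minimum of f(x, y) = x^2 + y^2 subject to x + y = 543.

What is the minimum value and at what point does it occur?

Substitute y = 543 - x into f(x,y) = x^2 + y^2:
g(x) = x^2 + (543 - x)^2 = 2x^2 - 1086x + 294849
g'(x) = 4x - 1086 = 0  =>  x = 543/2
y = 543 - 543/2 = 543/2
Minimum value = (543/2)^2 + (543/2)^2 = 294849/2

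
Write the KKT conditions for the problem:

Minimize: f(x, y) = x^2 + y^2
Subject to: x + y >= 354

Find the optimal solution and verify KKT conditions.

KKT conditions for min x^2 + y^2 s.t. x + y >= 354:
Stationarity: 2x = mu, 2y = mu
So x = y = mu/2.
Complementary slackness: mu*(x + y - 354) = 0
Primal feasibility: x + y >= 354; dual feasibility: mu >= 0
If mu = 0 then x = y = 0, but 0 + 0 < 354 is infeasible, so the constraint is active.
Constraint active: x + y = 2*(mu/2) = 354 => mu = 354
x = y = 177, f = 62658
Verify: stationarity 2*177 = 354 = mu; primal 177 + 177 = 354 >= 354; dual mu = 354 >= 0; complementary slackness 354*(354 - 354) = 0. All KKT conditions hold.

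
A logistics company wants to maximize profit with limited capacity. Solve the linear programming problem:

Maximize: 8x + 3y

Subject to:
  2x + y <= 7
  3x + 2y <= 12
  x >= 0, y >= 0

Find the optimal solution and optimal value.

Feasible vertices: (0, 0), (0, 6), (2, 3), (7/2, 0)
Objective 8x + 3y at each:
  (0, 0): 0
  (0, 6): 18
  (2, 3): 25
  (7/2, 0): 28
Maximum is 28 at (7/2, 0).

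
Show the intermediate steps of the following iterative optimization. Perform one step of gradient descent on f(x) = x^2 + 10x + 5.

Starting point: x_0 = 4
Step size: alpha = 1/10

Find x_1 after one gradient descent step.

f(x) = x^2 + 10x + 5
f'(x) = 2x + 10
f'(4) = 2*4 + (10) = 18
x_1 = x_0 - alpha * f'(x_0) = 4 - 1/10 * 18 = 11/5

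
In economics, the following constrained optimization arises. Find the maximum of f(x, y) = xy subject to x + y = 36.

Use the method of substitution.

Substitute y = 36 - x into f(x,y) = xy:
g(x) = x(36 - x) = 36x - x^2
g'(x) = 36 - 2x = 0  =>  x = 18
y = 36 - 18 = 18
Maximum value = 18 * 18 = 324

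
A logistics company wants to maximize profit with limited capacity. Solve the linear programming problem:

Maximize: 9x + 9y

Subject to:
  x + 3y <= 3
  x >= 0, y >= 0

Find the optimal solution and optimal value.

The feasible region has vertices at [(0, 0), (3, 0), (0, 1)].
Checking objective 9x + 9y at each vertex:
  (0, 0): 9*0 + 9*0 = 0
  (3, 0): 9*3 + 9*0 = 27
  (0, 1): 9*0 + 9*1 = 9
Maximum is 27 at (3, 0).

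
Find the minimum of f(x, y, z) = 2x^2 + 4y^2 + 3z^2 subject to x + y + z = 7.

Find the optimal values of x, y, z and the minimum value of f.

Using Lagrange multipliers on f = 2x^2 + 4y^2 + 3z^2 with constraint x + y + z = 7:
Conditions: 2*2*x = lambda, 2*4*y = lambda, 2*3*z = lambda
So x = lambda/4, y = lambda/8, z = lambda/6
Substituting into constraint: lambda * (13/24) = 7
lambda = 168/13
x = 42/13, y = 21/13, z = 28/13
Minimum value = 588/13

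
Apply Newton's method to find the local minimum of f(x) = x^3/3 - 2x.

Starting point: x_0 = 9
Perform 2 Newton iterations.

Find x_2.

f(x) = x^3/3 - 2x
f'(x) = x^2 - 2, f''(x) = 2x
Newton update: x_{n+1} = x_n - (x_n^2 - 2)/(2*x_n)
Step 1: x_0 = 9, f'=79, f''=18, x_1 = 83/18
Step 2: x_1 = 83/18, f'=6241/324, f''=83/9, x_2 = 7537/2988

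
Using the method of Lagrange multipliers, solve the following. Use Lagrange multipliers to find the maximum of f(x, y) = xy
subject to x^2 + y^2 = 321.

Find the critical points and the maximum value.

Lagrange conditions: y = 2*lambda*x and x = 2*lambda*y
If x = 0 then y = 0, violating the constraint, so x, y != 0.
Dividing: y/x = x/y => x^2 = y^2 => y = x or y = -x
Constraint: 2x^2 = 321 => x^2 = 321/2 => x = +/-sqrt(321/2)
Critical points: (sqrt(321/2), sqrt(321/2)), (-sqrt(321/2), -sqrt(321/2)), (sqrt(321/2), -sqrt(321/2)), (-sqrt(321/2), sqrt(321/2))
  y = x:  xy = x^2 = 321/2  at (sqrt(321/2), sqrt(321/2)) and (-sqrt(321/2), -sqrt(321/2))
  y = -x: xy = -x^2 = -321/2 at (sqrt(321/2), -sqrt(321/2)) and (-sqrt(321/2), sqrt(321/2))
Maximum xy = 321/2 at (sqrt(321/2), sqrt(321/2)) and (-sqrt(321/2), -sqrt(321/2))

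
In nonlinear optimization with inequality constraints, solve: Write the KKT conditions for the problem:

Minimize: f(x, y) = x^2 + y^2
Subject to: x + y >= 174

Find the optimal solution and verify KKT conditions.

KKT conditions for min x^2 + y^2 s.t. x + y >= 174:
Stationarity: 2x = mu, 2y = mu
So x = y = mu/2.
Complementary slackness: mu*(x + y - 174) = 0
Primal feasibility: x + y >= 174; dual feasibility: mu >= 0
If mu = 0 then x = y = 0, but 0 + 0 < 174 is infeasible, so the constraint is active.
Constraint active: x + y = 2*(mu/2) = 174 => mu = 174
x = y = 87, f = 15138
Verify: stationarity 2*87 = 174 = mu; primal 87 + 87 = 174 >= 174; dual mu = 174 >= 0; complementary slackness 174*(174 - 174) = 0. All KKT conditions hold.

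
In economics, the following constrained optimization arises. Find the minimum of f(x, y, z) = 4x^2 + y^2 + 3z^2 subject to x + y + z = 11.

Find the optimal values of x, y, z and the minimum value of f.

Using Lagrange multipliers on f = 4x^2 + y^2 + 3z^2 with constraint x + y + z = 11:
Conditions: 2*4*x = lambda, 2*1*y = lambda, 2*3*z = lambda
So x = lambda/8, y = lambda/2, z = lambda/6
Substituting into constraint: lambda * (19/24) = 11
lambda = 264/19
x = 33/19, y = 132/19, z = 44/19
Minimum value = 1452/19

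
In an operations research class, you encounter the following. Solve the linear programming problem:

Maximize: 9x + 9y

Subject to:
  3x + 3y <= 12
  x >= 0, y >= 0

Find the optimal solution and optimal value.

The feasible region has vertices at [(0, 0), (4, 0), (0, 4)].
Checking objective 9x + 9y at each vertex:
  (0, 0): 9*0 + 9*0 = 0
  (4, 0): 9*4 + 9*0 = 36
  (0, 4): 9*0 + 9*4 = 36
Maximum is 36 at (4, 0).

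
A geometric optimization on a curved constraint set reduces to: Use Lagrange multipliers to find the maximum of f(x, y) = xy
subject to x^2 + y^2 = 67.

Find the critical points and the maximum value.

Lagrange conditions: y = 2*lambda*x and x = 2*lambda*y
If x = 0 then y = 0, violating the constraint, so x, y != 0.
Dividing: y/x = x/y => x^2 = y^2 => y = x or y = -x
Constraint: 2x^2 = 67 => x^2 = 67/2 => x = +/-sqrt(67/2)
Critical points: (sqrt(67/2), sqrt(67/2)), (-sqrt(67/2), -sqrt(67/2)), (sqrt(67/2), -sqrt(67/2)), (-sqrt(67/2), sqrt(67/2))
  y = x:  xy = x^2 = 67/2  at (sqrt(67/2), sqrt(67/2)) and (-sqrt(67/2), -sqrt(67/2))
  y = -x: xy = -x^2 = -67/2 at (sqrt(67/2), -sqrt(67/2)) and (-sqrt(67/2), sqrt(67/2))
Maximum xy = 67/2 at (sqrt(67/2), sqrt(67/2)) and (-sqrt(67/2), -sqrt(67/2))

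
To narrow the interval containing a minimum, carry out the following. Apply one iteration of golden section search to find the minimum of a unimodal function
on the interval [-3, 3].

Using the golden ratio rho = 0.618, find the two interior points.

Golden section search on [-3, 3].
Golden ratio rho = 0.618 (approx).
Interior points:
  x_1 = -3 + (1-0.618)*6 = -0.7080
  x_2 = -3 + 0.618*6 = 0.7080
Compare f(x_1) and f(x_2) to determine which subinterval to keep.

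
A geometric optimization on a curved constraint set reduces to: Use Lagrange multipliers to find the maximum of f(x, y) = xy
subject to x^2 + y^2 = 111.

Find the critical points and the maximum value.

Lagrange conditions: y = 2*lambda*x and x = 2*lambda*y
If x = 0 then y = 0, violating the constraint, so x, y != 0.
Dividing: y/x = x/y => x^2 = y^2 => y = x or y = -x
Constraint: 2x^2 = 111 => x^2 = 111/2 => x = +/-sqrt(111/2)
Critical points: (sqrt(111/2), sqrt(111/2)), (-sqrt(111/2), -sqrt(111/2)), (sqrt(111/2), -sqrt(111/2)), (-sqrt(111/2), sqrt(111/2))
  y = x:  xy = x^2 = 111/2  at (sqrt(111/2), sqrt(111/2)) and (-sqrt(111/2), -sqrt(111/2))
  y = -x: xy = -x^2 = -111/2 at (sqrt(111/2), -sqrt(111/2)) and (-sqrt(111/2), sqrt(111/2))
Maximum xy = 111/2 at (sqrt(111/2), sqrt(111/2)) and (-sqrt(111/2), -sqrt(111/2))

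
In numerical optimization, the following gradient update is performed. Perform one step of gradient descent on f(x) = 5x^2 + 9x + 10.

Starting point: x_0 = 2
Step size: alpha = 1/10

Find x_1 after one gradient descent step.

f(x) = 5x^2 + 9x + 10
f'(x) = 10x + 9
f'(2) = 10*2 + (9) = 29
x_1 = x_0 - alpha * f'(x_0) = 2 - 1/10 * 29 = -9/10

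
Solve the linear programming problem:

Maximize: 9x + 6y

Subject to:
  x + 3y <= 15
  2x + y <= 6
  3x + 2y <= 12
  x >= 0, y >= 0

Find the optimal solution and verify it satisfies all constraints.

Feasible vertices: (0, 0), (0, 5), (3/5, 24/5), (3, 0)
Objective 9x + 6y at each vertex:
  (0, 0): 0
  (0, 5): 30
  (3/5, 24/5): 171/5
  (3, 0): 27
Maximum is 171/5 at (3/5, 24/5).
Verify constraints at (x, y) = (3/5, 24/5):
  1*(3/5) + 3*(24/5) = 15 <= 15 (active)
  2*(3/5) + 1*(24/5) = 6 <= 6 (active)
  3*(3/5) + 2*(24/5) = 57/5 <= 12
  x = 3/5 >= 0, y = 24/5 >= 0. All constraints satisfied.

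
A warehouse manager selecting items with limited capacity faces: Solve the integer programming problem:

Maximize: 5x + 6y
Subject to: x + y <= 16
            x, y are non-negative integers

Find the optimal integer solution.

Objective: 5x + 6y, constraint: x + y <= 16
Coefficient of y is 6 > coefficient of x is 5, so allocate the entire budget to y.
Optimal: x = 0, y = 16, value = 96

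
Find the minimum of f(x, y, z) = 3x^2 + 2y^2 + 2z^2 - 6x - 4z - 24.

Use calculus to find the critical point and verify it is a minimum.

f(x,y,z) = 3x^2 + 2y^2 + 2z^2 - 6x - 4z - 24
df/dx = 6x + (-6) = 0 => x = 1
df/dy = 4y + (0) = 0 => y = 0
df/dz = 4z + (-4) = 0 => z = 1
f(1,0,1) = 3*(1)^2 + 2*(0)^2 + 2*(1)^2 + -6*(1) + -4*(1) + -24 = -29
Hessian is diagonal with entries 6, 4, 4 > 0, confirmed minimum.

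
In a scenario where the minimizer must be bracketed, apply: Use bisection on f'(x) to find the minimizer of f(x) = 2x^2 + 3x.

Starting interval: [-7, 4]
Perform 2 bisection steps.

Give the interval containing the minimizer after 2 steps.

Finding critical point of f(x) = 2x^2 + 3x using bisection on f'(x) = 4x + 3.
f'(x) = 0 when x = -3/4.
Starting interval: [-7, 4]
Step 1: mid = -3/2, f'(mid) = -3, new interval = [-3/2, 4]
Step 2: mid = 5/4, f'(mid) = 8, new interval = [-3/2, 5/4]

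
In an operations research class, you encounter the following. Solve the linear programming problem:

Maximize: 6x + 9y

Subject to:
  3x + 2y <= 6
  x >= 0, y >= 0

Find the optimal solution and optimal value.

The feasible region has vertices at [(0, 0), (2, 0), (0, 3)].
Checking objective 6x + 9y at each vertex:
  (0, 0): 6*0 + 9*0 = 0
  (2, 0): 6*2 + 9*0 = 12
  (0, 3): 6*0 + 9*3 = 27
Maximum is 27 at (0, 3).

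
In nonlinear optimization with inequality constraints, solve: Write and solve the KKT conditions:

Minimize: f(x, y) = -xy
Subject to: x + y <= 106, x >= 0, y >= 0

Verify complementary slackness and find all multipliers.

Problem: min -xy s.t. x + y <= 106 (multiplier lambda), x >= 0 (mu_x), y >= 0 (mu_y)
KKT stationarity: -y + lambda - mu_x = 0, -x + lambda - mu_y = 0, with lambda, mu_x, mu_y >= 0
Complementary slackness: lambda*(x + y - 106) = 0, mu_x*x = 0, mu_y*y = 0
If lambda = 0: y = -mu_x <= 0 and x = -mu_y <= 0 force x = y = 0 with f = 0; but x = y = 53 is feasible with f = -2809 < 0, so this is not the minimum. Hence lambda > 0 and x + y = 106.
Try x > 0, y > 0 (so mu_x = mu_y = 0): y = lambda, x = lambda => x = y = lambda
x + y = 106 => 2*lambda = 106 => lambda = 53
x* = y* = 53 > 0, consistent with mu_x = mu_y = 0.
(Any feasible point with x = 0 or y = 0 has f = 0 > -2809, so the minimum is not on those boundaries.)
min(-xy) = -2809 (i.e. max xy = 2809)
Multipliers: lambda = 53, mu_x = 0, mu_y = 0
Complementary slackness: lambda*(x + y - 106) = 53*(53 + 53 - 106) = 0, mu_x*x = 0*53 = 0, mu_y*y = 0*53 = 0. Satisfied.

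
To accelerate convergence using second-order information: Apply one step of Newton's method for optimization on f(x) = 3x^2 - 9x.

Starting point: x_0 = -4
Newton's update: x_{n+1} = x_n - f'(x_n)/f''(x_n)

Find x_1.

f(x) = 3x^2 - 9x
f'(x) = 6x + (-9), f''(x) = 6
Newton step: x_1 = x_0 - f'(x_0)/f''(x_0)
f'(-4) = -33
x_1 = -4 - -33/6 = 3/2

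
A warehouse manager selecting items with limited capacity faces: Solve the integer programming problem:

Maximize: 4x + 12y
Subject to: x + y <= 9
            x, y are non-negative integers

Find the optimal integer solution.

Objective: 4x + 12y, constraint: x + y <= 9
Coefficient of y is 12 > coefficient of x is 4, so allocate the entire budget to y.
Optimal: x = 0, y = 9, value = 108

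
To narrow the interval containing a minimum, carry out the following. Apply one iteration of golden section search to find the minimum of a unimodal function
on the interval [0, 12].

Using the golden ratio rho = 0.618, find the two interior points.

Golden section search on [0, 12].
Golden ratio rho = 0.618 (approx).
Interior points:
  x_1 = 0 + (1-0.618)*12 = 4.5840
  x_2 = 0 + 0.618*12 = 7.4160
Compare f(x_1) and f(x_2) to determine which subinterval to keep.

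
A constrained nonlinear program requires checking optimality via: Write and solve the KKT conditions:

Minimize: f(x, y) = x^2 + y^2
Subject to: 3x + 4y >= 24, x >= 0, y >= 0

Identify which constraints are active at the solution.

KKT conditions for min x^2 + y^2 s.t. 3x + 4y >= 24, x >= 0, y >= 0:
Stationarity: 2x = mu*3 + mu_x, 2y = mu*4 + mu_y, with mu, mu_x, mu_y >= 0
Complementary slackness: mu*(3x + 4y - 24) = 0, mu_x*x = 0, mu_y*y = 0
(0, 0) is infeasible (3*0 + 4*0 < 24), so if mu = 0 stationarity would force x = mu_x/2 >= 0, y = mu_y/2 >= 0 with mu_x*x = mu_y*y = 0, i.e. x = y = 0: contradiction. Hence mu > 0 and 3x + 4y = 24 is active.
Try x > 0, y > 0 (so mu_x = mu_y = 0): x = 3*mu/2, y = 4*mu/2
Substitute: 3*(3*mu/2) + 4*(4*mu/2) = 24
  mu*25/2 = 24 => mu = 48/25
x* = 72/25 > 0, y* = 96/25 > 0, consistent with mu_x = mu_y = 0.
f is convex and the constraints are linear, so this KKT point is the global minimum.
f* = 576/25
Active constraints: 3x + 4y >= 24 (holds with equality, mu = 48/25 > 0); x >= 0 and y >= 0 are inactive (mu_x = mu_y = 0).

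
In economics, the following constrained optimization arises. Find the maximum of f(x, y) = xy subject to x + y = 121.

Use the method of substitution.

Substitute y = 121 - x into f(x,y) = xy:
g(x) = x(121 - x) = 121x - x^2
g'(x) = 121 - 2x = 0  =>  x = 121/2
y = 121 - 121/2 = 121/2
Maximum value = (121/2) * (121/2) = 14641/4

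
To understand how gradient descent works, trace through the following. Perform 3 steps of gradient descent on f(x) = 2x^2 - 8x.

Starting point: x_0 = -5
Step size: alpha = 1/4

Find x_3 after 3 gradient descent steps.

f(x) = 2x^2 - 8x, f'(x) = 4x + (-8)
Step 1: f'(-5) = -28, x_1 = -5 - 1/4 * -28 = 2
Step 2: f'(2) = 0, x_2 = 2 - 1/4 * 0 = 2
Step 3: f'(2) = 0, x_3 = 2 - 1/4 * 0 = 2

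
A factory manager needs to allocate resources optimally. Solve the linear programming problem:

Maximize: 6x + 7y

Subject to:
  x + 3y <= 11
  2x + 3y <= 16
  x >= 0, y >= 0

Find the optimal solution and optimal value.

Feasible vertices: (0, 0), (0, 11/3), (5, 2), (8, 0)
Objective 6x + 7y at each:
  (0, 0): 0
  (0, 11/3): 77/3
  (5, 2): 44
  (8, 0): 48
Maximum is 48 at (8, 0).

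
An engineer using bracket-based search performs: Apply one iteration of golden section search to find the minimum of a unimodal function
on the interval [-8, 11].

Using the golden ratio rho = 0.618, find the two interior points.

Golden section search on [-8, 11].
Golden ratio rho = 0.618 (approx).
Interior points:
  x_1 = -8 + (1-0.618)*19 = -0.7420
  x_2 = -8 + 0.618*19 = 3.7420
Compare f(x_1) and f(x_2) to determine which subinterval to keep.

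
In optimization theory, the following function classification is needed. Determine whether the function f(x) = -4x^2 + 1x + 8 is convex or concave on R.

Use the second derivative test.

f(x) = -4x^2 + 1x + 8
f'(x) = -8x + 1
f''(x) = -8
Since f''(x) = -8 < 0 for all x, f is concave on R.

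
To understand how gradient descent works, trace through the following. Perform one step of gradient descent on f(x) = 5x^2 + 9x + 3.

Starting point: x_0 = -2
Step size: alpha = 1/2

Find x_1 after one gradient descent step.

f(x) = 5x^2 + 9x + 3
f'(x) = 10x + 9
f'(-2) = 10*-2 + (9) = -11
x_1 = x_0 - alpha * f'(x_0) = -2 - 1/2 * -11 = 7/2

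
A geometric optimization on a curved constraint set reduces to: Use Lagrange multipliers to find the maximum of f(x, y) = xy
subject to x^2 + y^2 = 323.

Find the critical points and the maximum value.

Lagrange conditions: y = 2*lambda*x and x = 2*lambda*y
If x = 0 then y = 0, violating the constraint, so x, y != 0.
Dividing: y/x = x/y => x^2 = y^2 => y = x or y = -x
Constraint: 2x^2 = 323 => x^2 = 323/2 => x = +/-sqrt(323/2)
Critical points: (sqrt(323/2), sqrt(323/2)), (-sqrt(323/2), -sqrt(323/2)), (sqrt(323/2), -sqrt(323/2)), (-sqrt(323/2), sqrt(323/2))
  y = x:  xy = x^2 = 323/2  at (sqrt(323/2), sqrt(323/2)) and (-sqrt(323/2), -sqrt(323/2))
  y = -x: xy = -x^2 = -323/2 at (sqrt(323/2), -sqrt(323/2)) and (-sqrt(323/2), sqrt(323/2))
Maximum xy = 323/2 at (sqrt(323/2), sqrt(323/2)) and (-sqrt(323/2), -sqrt(323/2))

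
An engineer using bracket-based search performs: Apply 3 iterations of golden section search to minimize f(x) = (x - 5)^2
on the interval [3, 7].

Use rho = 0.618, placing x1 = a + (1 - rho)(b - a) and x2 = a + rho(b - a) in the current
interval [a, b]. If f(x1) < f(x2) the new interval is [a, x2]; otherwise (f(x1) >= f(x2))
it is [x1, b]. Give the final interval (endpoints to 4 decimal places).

Golden section search for min of f(x) = (x - 5)^2 on [3, 7].
Each step: x1 = a + (1 - rho)(b - a), x2 = a + rho(b - a); if f(x1) < f(x2) keep [a, x2], otherwise keep [x1, b].
Step 1: [3.0000, 7.0000], x1=4.5280 (f=0.2228), x2=5.4720 (f=0.2228); f(x1) = f(x2) (tie, not '<') => keep [4.5280, 7.0000]
Step 2: [4.5280, 7.0000], x1=5.4723 (f=0.2231), x2=6.0557 (f=1.1145); f(x1) < f(x2) => keep [4.5280, 6.0557]
Step 3: [4.5280, 6.0557], x1=5.1116 (f=0.0125), x2=5.4721 (f=0.2229); f(x1) < f(x2) => keep [4.5280, 5.4721]
Final interval: [4.5280, 5.4721]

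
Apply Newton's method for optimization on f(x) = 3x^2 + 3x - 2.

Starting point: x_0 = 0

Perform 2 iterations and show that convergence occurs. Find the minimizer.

f(x) = 3x^2 + 3x - 2, f'(x) = 6x + (3), f''(x) = 6
Step 1: f'(0) = 3, x_1 = 0 - 3/6 = -1/2
Step 2: f'(-1/2) = 0, x_2 = -1/2 (converged)
Newton's method converges in 1 step for quadratics.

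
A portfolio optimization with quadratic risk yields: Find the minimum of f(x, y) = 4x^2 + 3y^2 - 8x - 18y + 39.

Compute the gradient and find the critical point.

f(x,y) = 4x^2 + 3y^2 - 8x - 18y + 39
df/dx = 8x + (-8) = 0  =>  x = 1
df/dy = 6y + (-18) = 0  =>  y = 3
f(1, 3) = 4*(1)^2 + 3*(3)^2 + -8*(1) + -18*(3) + 39 = 8
Hessian is diagonal with entries 8, 6 > 0, so this is a minimum.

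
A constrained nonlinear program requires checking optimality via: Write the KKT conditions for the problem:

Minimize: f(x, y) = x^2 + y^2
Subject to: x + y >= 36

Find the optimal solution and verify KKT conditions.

KKT conditions for min x^2 + y^2 s.t. x + y >= 36:
Stationarity: 2x = mu, 2y = mu
So x = y = mu/2.
Complementary slackness: mu*(x + y - 36) = 0
Primal feasibility: x + y >= 36; dual feasibility: mu >= 0
If mu = 0 then x = y = 0, but 0 + 0 < 36 is infeasible, so the constraint is active.
Constraint active: x + y = 2*(mu/2) = 36 => mu = 36
x = y = 18, f = 648
Verify: stationarity 2*18 = 36 = mu; primal 18 + 18 = 36 >= 36; dual mu = 36 >= 0; complementary slackness 36*(36 - 36) = 0. All KKT conditions hold.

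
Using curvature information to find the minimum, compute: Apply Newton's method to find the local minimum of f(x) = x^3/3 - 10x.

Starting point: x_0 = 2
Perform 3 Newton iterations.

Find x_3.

f(x) = x^3/3 - 10x
f'(x) = x^2 - 10, f''(x) = 2x
Newton update: x_{n+1} = x_n - (x_n^2 - 10)/(2*x_n)
Step 1: x_0 = 2, f'=-6, f''=4, x_1 = 7/2
Step 2: x_1 = 7/2, f'=9/4, f''=7, x_2 = 89/28
Step 3: x_2 = 89/28, f'=81/784, f''=89/14, x_3 = 15761/4984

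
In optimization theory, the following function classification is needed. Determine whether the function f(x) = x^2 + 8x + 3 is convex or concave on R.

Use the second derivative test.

f(x) = x^2 + 8x + 3
f'(x) = 2x + 8
f''(x) = 2
Since f''(x) = 2 > 0 for all x, f is convex on R.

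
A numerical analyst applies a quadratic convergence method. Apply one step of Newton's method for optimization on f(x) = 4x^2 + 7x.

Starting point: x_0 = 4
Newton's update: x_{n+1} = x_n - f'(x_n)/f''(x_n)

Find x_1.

f(x) = 4x^2 + 7x
f'(x) = 8x + (7), f''(x) = 8
Newton step: x_1 = x_0 - f'(x_0)/f''(x_0)
f'(4) = 39
x_1 = 4 - 39/8 = -7/8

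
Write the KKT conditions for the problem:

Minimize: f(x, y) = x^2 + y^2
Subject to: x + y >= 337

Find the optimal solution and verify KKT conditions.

KKT conditions for min x^2 + y^2 s.t. x + y >= 337:
Stationarity: 2x = mu, 2y = mu
So x = y = mu/2.
Complementary slackness: mu*(x + y - 337) = 0
Primal feasibility: x + y >= 337; dual feasibility: mu >= 0
If mu = 0 then x = y = 0, but 0 + 0 < 337 is infeasible, so the constraint is active.
Constraint active: x + y = 2*(mu/2) = 337 => mu = 337
x = y = 337/2, f = 113569/2
Verify: stationarity 2*(337/2) = 337 = mu; primal 337/2 + 337/2 = 337 >= 337; dual mu = 337 >= 0; complementary slackness 337*(337 - 337) = 0. All KKT conditions hold.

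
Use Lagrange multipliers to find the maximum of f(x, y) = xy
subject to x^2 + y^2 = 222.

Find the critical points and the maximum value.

Lagrange conditions: y = 2*lambda*x and x = 2*lambda*y
If x = 0 then y = 0, violating the constraint, so x, y != 0.
Dividing: y/x = x/y => x^2 = y^2 => y = x or y = -x
Constraint: 2x^2 = 222 => x^2 = 111 => x = +/-sqrt(111)
Critical points: (sqrt(111), sqrt(111)), (-sqrt(111), -sqrt(111)), (sqrt(111), -sqrt(111)), (-sqrt(111), sqrt(111))
  y = x:  xy = x^2 = 111  at (sqrt(111), sqrt(111)) and (-sqrt(111), -sqrt(111))
  y = -x: xy = -x^2 = -111 at (sqrt(111), -sqrt(111)) and (-sqrt(111), sqrt(111))
Maximum xy = 111 at (sqrt(111), sqrt(111)) and (-sqrt(111), -sqrt(111))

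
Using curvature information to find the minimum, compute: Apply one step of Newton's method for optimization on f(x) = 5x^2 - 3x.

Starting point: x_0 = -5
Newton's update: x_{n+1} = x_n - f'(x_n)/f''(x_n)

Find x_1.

f(x) = 5x^2 - 3x
f'(x) = 10x + (-3), f''(x) = 10
Newton step: x_1 = x_0 - f'(x_0)/f''(x_0)
f'(-5) = -53
x_1 = -5 - -53/10 = 3/10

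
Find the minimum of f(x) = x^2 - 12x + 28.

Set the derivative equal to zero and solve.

f(x) = x^2 - 12x + 28
f'(x) = 2x + (-12) = 0
x = 12/2 = 6
f(6) = -8
Since f''(x) = 2 > 0, this is a minimum.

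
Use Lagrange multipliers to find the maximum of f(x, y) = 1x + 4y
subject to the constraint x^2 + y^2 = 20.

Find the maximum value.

Set up Lagrange conditions: grad f = lambda * grad g
  1 = 2*lambda*x
  4 = 2*lambda*y
From these: x/y = 1/4, so x = 1t, y = 4t for some t.
Substitute into constraint: (1t)^2 + (4t)^2 = 20
  t^2 * 17 = 20
  t = sqrt(20/17)
Maximum = 1*x + 4*y = (1^2 + 4^2)*t = 17 * sqrt(20/17) = sqrt(340)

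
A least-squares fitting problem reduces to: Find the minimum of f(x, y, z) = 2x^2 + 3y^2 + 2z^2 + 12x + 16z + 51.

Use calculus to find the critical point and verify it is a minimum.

f(x,y,z) = 2x^2 + 3y^2 + 2z^2 + 12x + 16z + 51
df/dx = 4x + (12) = 0 => x = -3
df/dy = 6y + (0) = 0 => y = 0
df/dz = 4z + (16) = 0 => z = -4
f(-3,0,-4) = 2*(-3)^2 + 3*(0)^2 + 2*(-4)^2 + 12*(-3) + 16*(-4) + 51 = 1
Hessian is diagonal with entries 4, 6, 4 > 0, confirmed minimum.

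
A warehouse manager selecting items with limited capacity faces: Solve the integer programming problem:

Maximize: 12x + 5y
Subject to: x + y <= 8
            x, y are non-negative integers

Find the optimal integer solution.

Objective: 12x + 5y, constraint: x + y <= 8
Coefficient of x is 12 >= coefficient of y is 5, so allocate the entire budget to x.
Optimal: x = 8, y = 0, value = 96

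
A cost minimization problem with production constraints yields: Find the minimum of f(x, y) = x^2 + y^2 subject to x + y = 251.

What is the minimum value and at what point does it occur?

Substitute y = 251 - x into f(x,y) = x^2 + y^2:
g(x) = x^2 + (251 - x)^2 = 2x^2 - 502x + 63001
g'(x) = 4x - 502 = 0  =>  x = 251/2
y = 251 - 251/2 = 251/2
Minimum value = (251/2)^2 + (251/2)^2 = 63001/2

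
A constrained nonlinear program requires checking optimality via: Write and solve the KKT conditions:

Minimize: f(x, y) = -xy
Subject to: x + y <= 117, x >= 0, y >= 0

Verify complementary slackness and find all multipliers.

Problem: min -xy s.t. x + y <= 117 (multiplier lambda), x >= 0 (mu_x), y >= 0 (mu_y)
KKT stationarity: -y + lambda - mu_x = 0, -x + lambda - mu_y = 0, with lambda, mu_x, mu_y >= 0
Complementary slackness: lambda*(x + y - 117) = 0, mu_x*x = 0, mu_y*y = 0
If lambda = 0: y = -mu_x <= 0 and x = -mu_y <= 0 force x = y = 0 with f = 0; but x = y = 117/2 is feasible with f = -13689/4 < 0, so this is not the minimum. Hence lambda > 0 and x + y = 117.
Try x > 0, y > 0 (so mu_x = mu_y = 0): y = lambda, x = lambda => x = y = lambda
x + y = 117 => 2*lambda = 117 => lambda = 117/2
x* = y* = 117/2 > 0, consistent with mu_x = mu_y = 0.
(Any feasible point with x = 0 or y = 0 has f = 0 > -13689/4, so the minimum is not on those boundaries.)
min(-xy) = -13689/4 (i.e. max xy = 13689/4)
Multipliers: lambda = 117/2, mu_x = 0, mu_y = 0
Complementary slackness: lambda*(x + y - 117) = 117/2*(117/2 + 117/2 - 117) = 0, mu_x*x = 0*117/2 = 0, mu_y*y = 0*117/2 = 0. Satisfied.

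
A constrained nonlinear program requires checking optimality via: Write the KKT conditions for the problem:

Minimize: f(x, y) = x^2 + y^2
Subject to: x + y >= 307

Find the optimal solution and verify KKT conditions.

KKT conditions for min x^2 + y^2 s.t. x + y >= 307:
Stationarity: 2x = mu, 2y = mu
So x = y = mu/2.
Complementary slackness: mu*(x + y - 307) = 0
Primal feasibility: x + y >= 307; dual feasibility: mu >= 0
If mu = 0 then x = y = 0, but 0 + 0 < 307 is infeasible, so the constraint is active.
Constraint active: x + y = 2*(mu/2) = 307 => mu = 307
x = y = 307/2, f = 94249/2
Verify: stationarity 2*(307/2) = 307 = mu; primal 307/2 + 307/2 = 307 >= 307; dual mu = 307 >= 0; complementary slackness 307*(307 - 307) = 0. All KKT conditions hold.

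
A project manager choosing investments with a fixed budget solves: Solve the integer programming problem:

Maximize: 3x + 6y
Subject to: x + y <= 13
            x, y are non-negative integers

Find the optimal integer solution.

Objective: 3x + 6y, constraint: x + y <= 13
Coefficient of y is 6 > coefficient of x is 3, so allocate the entire budget to y.
Optimal: x = 0, y = 13, value = 78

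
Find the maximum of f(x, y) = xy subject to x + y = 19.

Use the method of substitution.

Substitute y = 19 - x into f(x,y) = xy:
g(x) = x(19 - x) = 19x - x^2
g'(x) = 19 - 2x = 0  =>  x = 19/2
y = 19 - 19/2 = 19/2
Maximum value = (19/2) * (19/2) = 361/4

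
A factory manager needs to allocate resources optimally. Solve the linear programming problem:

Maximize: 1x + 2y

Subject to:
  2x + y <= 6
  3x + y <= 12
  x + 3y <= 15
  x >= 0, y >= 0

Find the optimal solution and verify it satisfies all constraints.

Feasible vertices: (0, 0), (0, 5), (3/5, 24/5), (3, 0)
Objective 1x + 2y at each vertex:
  (0, 0): 0
  (0, 5): 10
  (3/5, 24/5): 51/5
  (3, 0): 3
Maximum is 51/5 at (3/5, 24/5).
Verify constraints at (x, y) = (3/5, 24/5):
  2*(3/5) + 1*(24/5) = 6 <= 6 (active)
  3*(3/5) + 1*(24/5) = 33/5 <= 12
  1*(3/5) + 3*(24/5) = 15 <= 15 (active)
  x = 3/5 >= 0, y = 24/5 >= 0. All constraints satisfied.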